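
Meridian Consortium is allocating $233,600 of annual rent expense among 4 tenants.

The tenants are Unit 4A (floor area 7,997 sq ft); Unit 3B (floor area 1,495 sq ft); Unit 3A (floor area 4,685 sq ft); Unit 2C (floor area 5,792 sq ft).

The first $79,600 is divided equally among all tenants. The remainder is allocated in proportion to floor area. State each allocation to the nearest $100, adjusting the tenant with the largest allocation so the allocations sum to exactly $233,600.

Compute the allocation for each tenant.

Unit 4A: $81,600; Unit 3B: $31,400; Unit 3A: $56,000; Unit 2C: $64,600

$79,600 shared equally gives $19,900 per tenant.
Remainder $154,000 by floor area (total 19,969): Unit 4A 61,672.49 → $61,700; Unit 3B 11,529.37 → $11,500; Unit 3A 36,130.50 → $36,100; Unit 2C 44,667.63 → $44,700.
Totals: Unit 4A $19,900 + $61,700 = $81,600; Unit 3B $19,900 + $11,500 = $31,400; Unit 3A $19,900 + $36,100 = $56,000; Unit 2C $19,900 + $44,700 = $64,600.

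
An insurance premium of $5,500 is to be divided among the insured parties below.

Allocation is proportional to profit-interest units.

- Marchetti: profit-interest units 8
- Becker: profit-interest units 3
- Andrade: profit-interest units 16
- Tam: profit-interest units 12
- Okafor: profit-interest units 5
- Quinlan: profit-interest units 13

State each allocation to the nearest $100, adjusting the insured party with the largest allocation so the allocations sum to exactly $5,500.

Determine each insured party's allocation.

Combined profit-interest units = 57.
Proportional shares: Marchetti 8/57 × $5,500 = 771.93; Becker 3/57 × $5,500 = 289.47; Andrade 16/57 × $5,500 = 1,543.86; Tam 12/57 × $5,500 = 1,157.89; Okafor 5/57 × $5,500 = 482.46; Quinlan 13/57 × $5,500 = 1,254.39.
Rounded to nearest $100: Marchetti $800; Becker $300; Andrade $1,500; Tam $1,200; Okafor $500; Quinlan $1,300. Sum = $5,600.
Difference $5,500 − $5,600 = −$100 applied to largest allocation (Andrade): Andrade becomes $1,400.

Marchetti: $800 · Becker: $300 · Andrade: $1,400 · Tam: $1,200 · Okafor: $500 · Quinlan: $1,300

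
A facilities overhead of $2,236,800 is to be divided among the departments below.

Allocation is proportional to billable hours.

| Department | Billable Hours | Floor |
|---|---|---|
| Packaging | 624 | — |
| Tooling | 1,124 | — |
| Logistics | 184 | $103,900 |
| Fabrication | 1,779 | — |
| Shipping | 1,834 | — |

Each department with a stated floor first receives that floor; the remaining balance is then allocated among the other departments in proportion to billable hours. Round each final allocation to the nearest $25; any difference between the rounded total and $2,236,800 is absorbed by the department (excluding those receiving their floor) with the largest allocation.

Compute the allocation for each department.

Minimums first: Logistics $103,900. Residual $2,132,900.
Residual split over remaining billable hours 5,361: Packaging 248,261.44 → $248,250; Tooling 447,188.88 → $447,200; Fabrication 707,783.83 → $707,775; Shipping 729,665.85 → $729,675.

Packaging: $248,250 · Tooling: $447,200 · Logistics: $103,900 · Fabrication: $707,775 · Shipping: $729,675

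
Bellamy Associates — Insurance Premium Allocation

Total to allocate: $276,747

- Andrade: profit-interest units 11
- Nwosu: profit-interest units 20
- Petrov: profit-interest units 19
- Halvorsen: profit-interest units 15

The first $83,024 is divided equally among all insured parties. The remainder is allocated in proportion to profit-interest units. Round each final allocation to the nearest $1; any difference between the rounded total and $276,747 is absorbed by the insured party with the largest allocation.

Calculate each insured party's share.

Equal tier: $83,024 ÷ 4 = $20,756 apiece.
Remainder $193,723 by profit-interest units (total 65): Andrade 32,783.89 → $32,784; Nwosu 59,607.08 → $59,607; Petrov 56,626.72 → $56,627; Halvorsen 44,705.31 → $44,705.
Totals: Andrade $20,756 + $32,784 = $53,540; Nwosu $20,756 + $59,607 = $80,363; Petrov $20,756 + $56,627 = $77,383; Halvorsen $20,756 + $44,705 = $65,461.

Andrade: $53,540 | Nwosu: $80,363 | Petrov: $77,383 | Halvorsen: $65,461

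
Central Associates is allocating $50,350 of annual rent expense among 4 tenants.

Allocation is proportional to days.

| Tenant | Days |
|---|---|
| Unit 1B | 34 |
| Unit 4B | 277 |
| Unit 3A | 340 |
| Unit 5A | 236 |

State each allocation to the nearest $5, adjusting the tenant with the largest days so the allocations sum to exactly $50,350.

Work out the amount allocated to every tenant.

Unit 1B: $1,930 · Unit 4B: $15,725 · Unit 3A: $19,300 · Unit 5A: $13,395

Combined days = 34 + 277 + 340 + 236 = 887.
Pro-rata amounts: Unit 1B 1,929.99; Unit 4B 15,723.73; Unit 3A 19,299.89; Unit 5A 13,396.39.
Rounded to nearest $5: Unit 1B $1,930; Unit 4B $15,725; Unit 3A $19,300; Unit 5A $13,395. Sum = $50,350.
Rounded total matches; no reconciliation needed.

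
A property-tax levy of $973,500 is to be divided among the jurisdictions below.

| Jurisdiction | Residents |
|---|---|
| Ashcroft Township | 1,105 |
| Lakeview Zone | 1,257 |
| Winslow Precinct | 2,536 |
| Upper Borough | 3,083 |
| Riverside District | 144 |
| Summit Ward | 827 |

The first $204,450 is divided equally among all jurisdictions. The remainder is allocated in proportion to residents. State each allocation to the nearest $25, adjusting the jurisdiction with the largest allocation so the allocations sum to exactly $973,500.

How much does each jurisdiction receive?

Equal tier: $204,450 ÷ 6 = $34,075 apiece.
Remainder $769,050 by residents (total 8,952): Ashcroft Township 94,928.54 → $94,925; Lakeview Zone 107,986.58 → $107,975; Winslow Precinct 217,863.14 → $217,875; Upper Borough 264,854.91 → $264,850; Riverside District 12,370.78 → $12,375; Summit Ward 71,046.06 → $71,050.
Totals: Ashcroft Township $34,075 + $94,925 = $129,000; Lakeview Zone $34,075 + $107,975 = $142,050; Winslow Precinct $34,075 + $217,875 = $251,950; Upper Borough $34,075 + $264,850 = $298,925; Riverside District $34,075 + $12,375 = $46,450; Summit Ward $34,075 + $71,050 = $105,125.

Ashcroft Township: $129,000 | Lakeview Zone: $142,050 | Winslow Precinct: $251,950 | Upper Borough: $298,925 | Riverside District: $46,450 | Summit Ward: $105,125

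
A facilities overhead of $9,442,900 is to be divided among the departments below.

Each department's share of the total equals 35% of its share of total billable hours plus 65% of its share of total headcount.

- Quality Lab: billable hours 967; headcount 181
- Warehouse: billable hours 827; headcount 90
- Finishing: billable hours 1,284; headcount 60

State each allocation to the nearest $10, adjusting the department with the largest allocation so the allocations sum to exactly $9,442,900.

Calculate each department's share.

Totals — billable hours 3,078, headcount 331.
Composite weights (35% billable hours + 65% headcount): Quality Lab 0.4654; Warehouse 0.2708; Finishing 0.2638.
Unrounded shares: Quality Lab 4,394,686.29; Warehouse 2,556,905.94; Finishing 2,491,307.77.
After rounding ($10): Quality Lab $4,394,690; Warehouse $2,556,910; Finishing $2,491,310. Sum = $9,442,910.
Difference $9,442,900 − $9,442,910 = −$10 applied to largest allocation (Quality Lab): Quality Lab becomes $4,394,680.

Quality Lab: $4,394,680 | Warehouse: $2,556,910 | Finishing: $2,491,310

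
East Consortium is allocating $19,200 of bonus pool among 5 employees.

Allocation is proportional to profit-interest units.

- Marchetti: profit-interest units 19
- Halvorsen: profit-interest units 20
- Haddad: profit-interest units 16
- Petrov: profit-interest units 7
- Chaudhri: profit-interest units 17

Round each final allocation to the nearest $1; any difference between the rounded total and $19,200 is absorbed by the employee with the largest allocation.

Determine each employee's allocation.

Total profit-interest units = 79.
Proportional shares: Marchetti 19/79 × $19,200 = 4,617.72; Halvorsen 20/79 × $19,200 = 4,860.76; Haddad 16/79 × $19,200 = 3,888.61; Petrov 7/79 × $19,200 = 1,701.27; Chaudhri 17/79 × $19,200 = 4,131.65.
At nearest $1: Marchetti $4,618; Halvorsen $4,861; Haddad $3,889; Petrov $1,701; Chaudhri $4,132. Sum = $19,201.
Difference $19,200 − $19,201 = −$1 applied to largest allocation (Halvorsen): Halvorsen becomes $4,860.

Marchetti: $4,618 · Halvorsen: $4,860 · Haddad: $3,889 · Petrov: $1,701 · Chaudhri: $4,132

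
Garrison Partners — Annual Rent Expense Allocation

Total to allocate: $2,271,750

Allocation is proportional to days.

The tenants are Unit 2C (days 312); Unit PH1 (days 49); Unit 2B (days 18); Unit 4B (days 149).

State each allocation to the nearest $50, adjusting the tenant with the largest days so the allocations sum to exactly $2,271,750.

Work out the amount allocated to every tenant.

Unit 2C: $1,342,350 | Unit PH1: $210,850 | Unit 2B: $77,450 | Unit 4B: $641,100

Total days = 528.
Raw shares: Unit 2C 312/528 × $2,271,750 = 1,342,397.73; Unit PH1 49/528 × $2,271,750 = 210,825.28; Unit 2B 18/528 × $2,271,750 = 77,446.02; Unit 4B 149/528 × $2,271,750 = 641,080.97.
After rounding ($50): Unit 2C $1,342,400; Unit PH1 $210,850; Unit 2B $77,450; Unit 4B $641,100. Sum = $2,271,800.
Difference $2,271,750 − $2,271,800 = −$50 applied to largest days (Unit 2C): Unit 2C becomes $1,342,350.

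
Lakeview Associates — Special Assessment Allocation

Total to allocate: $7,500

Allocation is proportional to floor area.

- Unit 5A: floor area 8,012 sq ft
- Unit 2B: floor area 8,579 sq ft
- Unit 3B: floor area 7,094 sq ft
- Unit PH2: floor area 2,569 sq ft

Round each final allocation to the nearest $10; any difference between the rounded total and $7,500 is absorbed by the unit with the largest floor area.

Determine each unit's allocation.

Unit 5A: $2,290 | Unit 2B: $2,450 | Unit 3B: $2,030 | Unit PH2: $730

Sum of floor area: 8,012 + 8,579 + 7,094 + 2,569 = 26,254.
Proportional shares: Unit 5A 2,288.79; Unit 2B 2,450.77; Unit 3B 2,026.55; Unit PH2 733.89.
After rounding ($10): Unit 5A $2,290; Unit 2B $2,450; Unit 3B $2,030; Unit PH2 $730. Sum = $7,500.
Sum already equals the total — no adjustment.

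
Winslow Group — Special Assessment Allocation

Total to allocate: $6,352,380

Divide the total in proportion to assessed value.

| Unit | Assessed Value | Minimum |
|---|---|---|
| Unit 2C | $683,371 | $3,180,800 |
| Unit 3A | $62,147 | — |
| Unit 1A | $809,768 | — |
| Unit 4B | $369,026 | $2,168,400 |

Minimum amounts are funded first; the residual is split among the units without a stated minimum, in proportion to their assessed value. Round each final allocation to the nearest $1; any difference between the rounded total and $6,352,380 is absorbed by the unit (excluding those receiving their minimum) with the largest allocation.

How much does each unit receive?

Unit 2C: $3,180,800 · Unit 3A: $71,503 · Unit 1A: $931,677 · Unit 4B: $2,168,400

Minimums first: Unit 2C $3,180,800; Unit 4B $2,168,400. Remaining pool $1,003,180.
Remaining pool split over remaining assessed value 871,915: Unit 3A 71,503.10 → $71,503; Unit 1A 931,676.90 → $931,677.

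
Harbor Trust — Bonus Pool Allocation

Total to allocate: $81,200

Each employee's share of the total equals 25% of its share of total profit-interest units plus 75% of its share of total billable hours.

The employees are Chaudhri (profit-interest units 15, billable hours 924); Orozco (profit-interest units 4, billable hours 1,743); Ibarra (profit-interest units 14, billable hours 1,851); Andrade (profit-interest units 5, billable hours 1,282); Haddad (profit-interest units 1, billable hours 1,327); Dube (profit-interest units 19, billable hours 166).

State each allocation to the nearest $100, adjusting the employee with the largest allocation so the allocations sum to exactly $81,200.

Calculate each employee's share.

Chaudhri: $13,000; Orozco: $16,000; Ibarra: $20,300; Andrade: $12,500; Haddad: $11,400; Dube: $8,000

Totals — profit-interest units 58, billable hours 7,293.
Composite weights (25% profit-interest units + 75% billable hours): Chaudhri 0.1597; Orozco 0.1965; Ibarra 0.2507; Andrade 0.1534; Haddad 0.1408; Dube 0.0990.
Raw shares: Chaudhri 12,965.84; Orozco 15,954.87; Ibarra 20,356.73; Andrade 12,455.31; Haddad 11,431.08; Dube 8,036.18.
After rounding ($100): Chaudhri $13,000; Orozco $16,000; Ibarra $20,400; Andrade $12,500; Haddad $11,400; Dube $8,000. Sum = $81,300.
Difference $81,200 − $81,300 = −$100 applied to largest allocation (Ibarra): Ibarra becomes $20,300.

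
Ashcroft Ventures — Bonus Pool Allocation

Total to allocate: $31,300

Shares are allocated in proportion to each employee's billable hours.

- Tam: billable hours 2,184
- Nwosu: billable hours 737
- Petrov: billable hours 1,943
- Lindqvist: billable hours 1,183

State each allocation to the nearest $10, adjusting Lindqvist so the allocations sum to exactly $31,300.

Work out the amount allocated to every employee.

Tam: $11,300 · Nwosu: $3,810 · Petrov: $10,060 · Lindqvist: $6,130

Combined billable hours = 6,047.
Proportional shares: Tam 2,184/6,047 × $31,300 = 11,304.65; Nwosu 737/6,047 × $31,300 = 3,814.80; Petrov 1,943/6,047 × $31,300 = 10,057.20; Lindqvist 1,183/6,047 × $31,300 = 6,123.35.
Rounded to nearest $10: Tam $11,300; Nwosu $3,810; Petrov $10,060; Lindqvist $6,120. Sum = $31,290.
Difference $31,300 − $31,290 = +$10 applied to Lindqvist: Lindqvist becomes $6,130.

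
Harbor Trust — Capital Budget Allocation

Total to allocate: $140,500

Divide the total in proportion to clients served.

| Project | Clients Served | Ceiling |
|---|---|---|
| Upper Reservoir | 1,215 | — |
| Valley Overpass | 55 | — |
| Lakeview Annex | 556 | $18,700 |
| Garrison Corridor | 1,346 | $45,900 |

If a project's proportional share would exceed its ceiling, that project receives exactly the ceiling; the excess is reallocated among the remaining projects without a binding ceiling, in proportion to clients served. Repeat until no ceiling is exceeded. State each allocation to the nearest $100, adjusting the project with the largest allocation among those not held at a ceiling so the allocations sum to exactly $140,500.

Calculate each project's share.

Total clients served = 3,172.
Unconstrained shares: Upper Reservoir 53,816.99; Valley Overpass 2,436.16; Lakeview Annex 24,627.36; Garrison Corridor 59,619.48.
Held at cap: Lakeview Annex ($18,700), Garrison Corridor ($45,900); remaining pool $75,900 reallocated over remaining clients served 1,270.
Shares after redistribution: Upper Reservoir 72,612.99 → $72,600; Valley Overpass 3,287.01 → $3,300.

Upper Reservoir: $72,600; Valley Overpass: $3,300; Lakeview Annex: $18,700; Garrison Corridor: $45,900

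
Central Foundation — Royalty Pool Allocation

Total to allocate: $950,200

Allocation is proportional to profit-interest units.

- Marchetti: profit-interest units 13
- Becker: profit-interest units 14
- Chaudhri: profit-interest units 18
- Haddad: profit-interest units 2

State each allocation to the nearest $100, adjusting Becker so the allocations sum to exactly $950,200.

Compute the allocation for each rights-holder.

Profit-interest units total: 47.
Unrounded shares: Marchetti 13/47 × $950,200 = 262,821.28; Becker 14/47 × $950,200 = 283,038.30; Chaudhri 18/47 × $950,200 = 363,906.38; Haddad 2/47 × $950,200 = 40,434.04.
At nearest $100: Marchetti $262,800; Becker $283,000; Chaudhri $363,900; Haddad $40,400. Sum = $950,100.
Difference $950,200 − $950,100 = +$100 applied to Becker: Becker becomes $283,100.

Marchetti: $262,800; Becker: $283,100; Chaudhri: $363,900; Haddad: $40,400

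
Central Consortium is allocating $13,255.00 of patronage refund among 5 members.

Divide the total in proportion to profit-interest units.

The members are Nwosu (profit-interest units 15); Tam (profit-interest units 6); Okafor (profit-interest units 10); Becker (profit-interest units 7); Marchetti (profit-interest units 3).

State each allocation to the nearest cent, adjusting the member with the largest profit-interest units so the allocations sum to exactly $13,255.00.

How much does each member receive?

Nwosu: $4,849.38 · Tam: $1,939.76 · Okafor: $3,232.93 · Becker: $2,263.05 · Marchetti: $969.88

Total profit-interest units = 15 + 6 + 10 + 7 + 3 = 41.
Pro-rata amounts: Nwosu 4,849.3902; Tam 1,939.7561; Okafor 3,232.9268; Becker 2,263.0488; Marchetti 969.8780.
After rounding (cent): Nwosu $4,849.39; Tam $1,939.76; Okafor $3,232.93; Becker $2,263.05; Marchetti $969.88. Sum = $13,255.01.
Difference $13,255.00 − $13,255.01 = −$0.01 applied to largest profit-interest units (Nwosu): Nwosu becomes $4,849.38.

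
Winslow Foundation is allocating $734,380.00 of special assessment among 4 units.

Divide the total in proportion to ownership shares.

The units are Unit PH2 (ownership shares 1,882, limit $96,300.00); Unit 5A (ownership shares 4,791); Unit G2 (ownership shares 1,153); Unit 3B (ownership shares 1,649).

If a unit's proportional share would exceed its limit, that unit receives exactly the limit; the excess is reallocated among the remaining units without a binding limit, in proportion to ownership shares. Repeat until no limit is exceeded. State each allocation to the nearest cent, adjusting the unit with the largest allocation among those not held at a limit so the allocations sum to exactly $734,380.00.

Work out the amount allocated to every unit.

Total ownership shares = 9,475.
Unconstrained shares: Unit PH2 145,868.4074; Unit 5A 371,336.6311; Unit G2 89,365.7140; Unit 3B 127,809.2475.
Held at cap: Unit PH2 ($96,300.00); residual $638,080.00 reallocated over remaining ownership shares 7,593.
Shares after redistribution: Unit 5A 402,613.1015 → $402,613.10; Unit G2 96,892.6959 → $96,892.70; Unit 3B 138,574.2026 → $138,574.20.

Unit PH2: $96,300.00 | Unit 5A: $402,613.10 | Unit G2: $96,892.70 | Unit 3B: $138,574.20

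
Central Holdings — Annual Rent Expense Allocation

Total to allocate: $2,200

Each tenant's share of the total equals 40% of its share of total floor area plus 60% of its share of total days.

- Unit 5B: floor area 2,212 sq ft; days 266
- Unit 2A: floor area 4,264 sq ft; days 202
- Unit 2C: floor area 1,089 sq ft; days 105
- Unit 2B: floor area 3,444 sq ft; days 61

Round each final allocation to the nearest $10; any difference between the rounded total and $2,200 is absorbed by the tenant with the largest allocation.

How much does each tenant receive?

Totals — floor area 11,009, days 634.
Blended shares (40% floor area + 60% days): Unit 5B 0.3321; Unit 2A 0.3461; Unit 2C 0.1389; Unit 2B 0.1829.
Unrounded shares: Unit 5B 730.63; Unit 2A 761.41; Unit 2C 305.66; Unit 2B 402.30.
After rounding ($10): Unit 5B $730; Unit 2A $760; Unit 2C $310; Unit 2B $400. Sum = $2,200.
Sum already equals the total — no adjustment.

Unit 5B: $730 | Unit 2A: $760 | Unit 2C: $310 | Unit 2B: $400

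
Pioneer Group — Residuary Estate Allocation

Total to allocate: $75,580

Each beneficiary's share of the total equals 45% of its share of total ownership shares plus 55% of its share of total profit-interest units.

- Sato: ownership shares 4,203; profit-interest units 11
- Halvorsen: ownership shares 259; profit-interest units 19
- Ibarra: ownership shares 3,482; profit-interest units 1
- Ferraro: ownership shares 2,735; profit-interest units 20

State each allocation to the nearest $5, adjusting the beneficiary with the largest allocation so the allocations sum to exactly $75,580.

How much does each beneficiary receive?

Sato: $22,350; Halvorsen: $16,310; Ibarra: $11,905; Ferraro: $25,015

Totals — ownership shares 10,679, profit-interest units 51.
Blended shares (45% ownership shares + 55% profit-interest units): Sato 0.2957; Halvorsen 0.2158; Ibarra 0.1575; Ferraro 0.3309.
Proportional shares: Sato 22,351.78; Halvorsen 16,311.37; Ibarra 11,904.72; Ferraro 25,012.13.
At nearest $5: Sato $22,350; Halvorsen $16,310; Ibarra $11,905; Ferraro $25,010. Sum = $75,575.
Difference $75,580 − $75,575 = +$5 applied to largest allocation (Ferraro): Ferraro becomes $25,015.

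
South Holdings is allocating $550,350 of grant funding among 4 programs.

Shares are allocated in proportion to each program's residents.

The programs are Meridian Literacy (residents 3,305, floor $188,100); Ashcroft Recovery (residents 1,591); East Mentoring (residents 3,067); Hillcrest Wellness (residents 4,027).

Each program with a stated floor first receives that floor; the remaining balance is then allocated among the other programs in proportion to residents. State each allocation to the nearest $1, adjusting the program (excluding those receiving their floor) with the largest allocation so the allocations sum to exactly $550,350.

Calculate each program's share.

Fund the minimums — Meridian Literacy $188,100. Residual $362,250.
Residual split over remaining residents 8,685: Ashcroft Recovery 66,360.36 → $66,360; East Mentoring 127,924.09 → $127,924; Hillcrest Wellness 167,965.54 → $167,966.

Meridian Literacy: $188,100; Ashcroft Recovery: $66,360; East Mentoring: $127,924; Hillcrest Wellness: $167,966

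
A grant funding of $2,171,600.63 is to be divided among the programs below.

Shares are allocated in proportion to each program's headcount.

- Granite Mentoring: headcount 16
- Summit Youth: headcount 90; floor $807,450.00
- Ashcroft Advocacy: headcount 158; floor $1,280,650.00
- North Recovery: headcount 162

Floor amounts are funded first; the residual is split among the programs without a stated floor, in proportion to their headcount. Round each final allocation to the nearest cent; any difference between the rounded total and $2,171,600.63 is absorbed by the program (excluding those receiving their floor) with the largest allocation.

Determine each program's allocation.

Granite Mentoring: $7,505.67 · Summit Youth: $807,450.00 · Ashcroft Advocacy: $1,280,650.00 · North Recovery: $75,994.96

Minimums first: Summit Youth $807,450.00; Ashcroft Advocacy $1,280,650.00. Remaining pool $83,500.63.
Remaining pool split over remaining headcount 178: Granite Mentoring 7,505.6746 → $7,505.67; North Recovery 75,994.9554 → $75,994.96.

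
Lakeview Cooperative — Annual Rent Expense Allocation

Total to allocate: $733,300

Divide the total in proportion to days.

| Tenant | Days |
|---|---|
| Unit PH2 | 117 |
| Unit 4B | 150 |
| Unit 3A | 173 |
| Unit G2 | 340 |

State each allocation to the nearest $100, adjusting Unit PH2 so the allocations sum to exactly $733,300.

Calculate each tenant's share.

Unit PH2: $110,100; Unit 4B: $141,000; Unit 3A: $162,600; Unit G2: $319,600

Days total: 780.
Unrounded shares: Unit PH2 117/780 × $733,300 = 109,995.00; Unit 4B 150/780 × $733,300 = 141,019.23; Unit 3A 173/780 × $733,300 = 162,642.18; Unit G2 340/780 × $733,300 = 319,643.59.
After rounding ($100): Unit PH2 $110,000; Unit 4B $141,000; Unit 3A $162,600; Unit G2 $319,600. Sum = $733,200.
Difference $733,300 − $733,200 = +$100 applied to Unit PH2: Unit PH2 becomes $110,100.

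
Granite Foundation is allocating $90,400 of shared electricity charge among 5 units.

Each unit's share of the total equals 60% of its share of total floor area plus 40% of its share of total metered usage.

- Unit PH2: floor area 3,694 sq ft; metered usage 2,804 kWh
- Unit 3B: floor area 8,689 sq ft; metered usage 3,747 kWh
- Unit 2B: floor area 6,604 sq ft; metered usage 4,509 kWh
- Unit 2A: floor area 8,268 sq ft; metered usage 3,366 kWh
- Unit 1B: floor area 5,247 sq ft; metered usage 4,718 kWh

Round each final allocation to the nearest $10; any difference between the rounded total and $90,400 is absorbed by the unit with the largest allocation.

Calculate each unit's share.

Unit PH2: $11,460; Unit 3B: $21,570; Unit 2B: $19,540; Unit 2A: $20,160; Unit 1B: $17,670

Floor area total 32,502; metered usage total 19,144.
Composite weights (60% floor area + 40% metered usage): Unit PH2 0.1268; Unit 3B 0.2387; Unit 2B 0.2161; Unit 2A 0.2230; Unit 1B 0.1954.
Raw shares: Unit PH2 11,460.94; Unit 3B 21,577.87; Unit 2B 19,537.68; Unit 2A 20,155.65; Unit 1B 17,667.86.
Rounded to nearest $10: Unit PH2 $11,460; Unit 3B $21,580; Unit 2B $19,540; Unit 2A $20,160; Unit 1B $17,670. Sum = $90,410.
Difference $90,400 − $90,410 = −$10 applied to largest allocation (Unit 3B): Unit 3B becomes $21,570.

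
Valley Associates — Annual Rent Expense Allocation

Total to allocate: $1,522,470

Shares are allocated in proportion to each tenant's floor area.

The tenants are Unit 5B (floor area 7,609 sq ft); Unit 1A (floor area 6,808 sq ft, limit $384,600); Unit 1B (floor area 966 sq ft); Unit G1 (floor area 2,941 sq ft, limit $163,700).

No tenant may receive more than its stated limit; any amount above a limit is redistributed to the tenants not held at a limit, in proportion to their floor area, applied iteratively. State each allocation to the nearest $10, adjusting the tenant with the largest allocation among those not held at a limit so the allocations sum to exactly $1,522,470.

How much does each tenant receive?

Combined floor area = 18,324.
Proportional shares (ignoring caps): Unit 5B 632,202.26; Unit 1A 565,650.28; Unit 1B 80,261.19; Unit G1 244,356.27.
Cap binds for Unit 1A ($384,600), Unit G1 ($163,700); residual $974,170 reallocated over remaining floor area 8,575.
Redistributed shares: Unit 5B 864,426.77 → $864,430; Unit 1B 109,743.23 → $109,740.

Unit 5B: $864,430 · Unit 1A: $384,600 · Unit 1B: $109,740 · Unit G1: $163,700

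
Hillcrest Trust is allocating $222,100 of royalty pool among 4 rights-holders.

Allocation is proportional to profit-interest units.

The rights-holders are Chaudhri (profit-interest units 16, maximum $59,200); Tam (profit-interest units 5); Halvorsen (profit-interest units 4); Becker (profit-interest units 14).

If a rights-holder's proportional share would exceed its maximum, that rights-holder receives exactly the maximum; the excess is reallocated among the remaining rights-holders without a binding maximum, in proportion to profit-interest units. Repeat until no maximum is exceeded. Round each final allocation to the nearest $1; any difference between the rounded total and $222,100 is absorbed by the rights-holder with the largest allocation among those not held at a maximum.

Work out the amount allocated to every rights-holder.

Chaudhri: $59,200; Tam: $35,413; Halvorsen: $28,330; Becker: $99,157

Sum of profit-interest units: 39.
Pro-rata shares before constraints: Chaudhri 91,117.95; Tam 28,474.36; Halvorsen 22,779.49; Becker 79,728.21.
Held at cap: Chaudhri ($59,200); remaining pool $162,900 reallocated over remaining profit-interest units 23.
Remaining shares: Tam 35,413.04 → $35,413; Halvorsen 28,330.43 → $28,330; Becker 99,156.52 → $99,157.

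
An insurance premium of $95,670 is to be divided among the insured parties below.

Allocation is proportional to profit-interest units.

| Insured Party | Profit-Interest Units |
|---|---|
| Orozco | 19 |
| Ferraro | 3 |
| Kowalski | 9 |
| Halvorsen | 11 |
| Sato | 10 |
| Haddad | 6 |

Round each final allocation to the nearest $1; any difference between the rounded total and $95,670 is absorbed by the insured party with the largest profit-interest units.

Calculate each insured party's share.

Combined profit-interest units = 58.
Unrounded shares: Orozco 19/58 × $95,670 = 31,340.17; Ferraro 3/58 × $95,670 = 4,948.45; Kowalski 9/58 × $95,670 = 14,845.34; Halvorsen 11/58 × $95,670 = 18,144.31; Sato 10/58 × $95,670 = 16,494.83; Haddad 6/58 × $95,670 = 9,896.90.
After rounding ($1): Orozco $31,340; Ferraro $4,948; Kowalski $14,845; Halvorsen $18,144; Sato $16,495; Haddad $9,897. Sum = $95,669.
Difference $95,670 − $95,669 = +$1 applied to largest profit-interest units (Orozco): Orozco becomes $31,341.

Orozco: $31,341 | Ferraro: $4,948 | Kowalski: $14,845 | Halvorsen: $18,144 | Sato: $16,495 | Haddad: $9,897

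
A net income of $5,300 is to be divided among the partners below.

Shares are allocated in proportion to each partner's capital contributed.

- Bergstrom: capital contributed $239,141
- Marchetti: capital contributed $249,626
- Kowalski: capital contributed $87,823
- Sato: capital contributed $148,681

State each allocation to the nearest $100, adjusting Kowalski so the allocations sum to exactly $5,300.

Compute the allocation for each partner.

Capital contributed total: 725,271.
Pro-rata amounts: Bergstrom 239,141/725,271 × $5,300 = 1,747.55; Marchetti 249,626/725,271 × $5,300 = 1,824.17; Kowalski 87,823/725,271 × $5,300 = 641.78; Sato 148,681/725,271 × $5,300 = 1,086.50.
Rounded to nearest $100: Bergstrom $1,700; Marchetti $1,800; Kowalski $600; Sato $1,100. Sum = $5,200.
Difference $5,300 − $5,200 = +$100 applied to Kowalski: Kowalski becomes $700.

Bergstrom: $1,700 | Marchetti: $1,800 | Kowalski: $700 | Sato: $1,100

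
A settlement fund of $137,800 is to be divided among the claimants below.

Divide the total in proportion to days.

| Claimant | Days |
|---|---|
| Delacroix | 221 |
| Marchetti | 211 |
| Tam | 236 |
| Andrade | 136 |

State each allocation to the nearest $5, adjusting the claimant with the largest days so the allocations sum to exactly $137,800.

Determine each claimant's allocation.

Delacroix: $37,880 · Marchetti: $36,165 · Tam: $40,445 · Andrade: $23,310

Sum of days: 804.
Raw shares: Delacroix 221/804 × $137,800 = 37,877.86; Marchetti 211/804 × $137,800 = 36,163.93; Tam 236/804 × $137,800 = 40,448.76; Andrade 136/804 × $137,800 = 23,309.45.
At nearest $5: Delacroix $37,880; Marchetti $36,165; Tam $40,450; Andrade $23,310. Sum = $137,805.
Difference $137,800 − $137,805 = −$5 applied to largest days (Tam): Tam becomes $40,445.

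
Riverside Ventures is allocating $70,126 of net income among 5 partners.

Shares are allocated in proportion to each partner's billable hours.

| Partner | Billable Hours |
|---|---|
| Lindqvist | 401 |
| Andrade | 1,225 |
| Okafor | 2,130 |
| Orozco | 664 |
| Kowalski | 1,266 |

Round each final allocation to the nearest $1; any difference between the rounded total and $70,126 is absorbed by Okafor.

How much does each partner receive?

Lindqvist: $4,946 | Andrade: $15,108 | Okafor: $26,269 | Orozco: $8,189 | Kowalski: $15,614

Sum of billable hours: 5,686.
Pro-rata amounts: Lindqvist 401/5,686 × $70,126 = 4,945.57; Andrade 1,225/5,686 × $70,126 = 15,108.05; Okafor 2,130/5,686 × $70,126 = 26,269.501; Orozco 664/5,686 × $70,126 = 8,189.18; Kowalski 1,266/5,686 × $70,126 = 15,613.70.
Rounded to nearest $1: Lindqvist $4,946; Andrade $15,108; Okafor $26,270; Orozco $8,189; Kowalski $15,614. Sum = $70,127.
Difference $70,126 − $70,127 = −$1 applied to Okafor: Okafor becomes $26,269.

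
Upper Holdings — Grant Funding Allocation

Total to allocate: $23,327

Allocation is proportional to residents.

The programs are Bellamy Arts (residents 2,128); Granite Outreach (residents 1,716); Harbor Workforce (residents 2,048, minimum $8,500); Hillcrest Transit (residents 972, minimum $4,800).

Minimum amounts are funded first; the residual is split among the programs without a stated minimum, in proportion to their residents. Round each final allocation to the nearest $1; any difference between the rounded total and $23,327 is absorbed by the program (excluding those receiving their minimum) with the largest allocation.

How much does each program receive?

Bellamy Arts: $5,551 · Granite Outreach: $4,476 · Harbor Workforce: $8,500 · Hillcrest Transit: $4,800

Fund the minimums — Harbor Workforce $8,500; Hillcrest Transit $4,800. Balance $10,027.
Balance split over remaining residents 3,844: Bellamy Arts 5,550.85 → $5,551; Granite Outreach 4,476.15 → $4,476.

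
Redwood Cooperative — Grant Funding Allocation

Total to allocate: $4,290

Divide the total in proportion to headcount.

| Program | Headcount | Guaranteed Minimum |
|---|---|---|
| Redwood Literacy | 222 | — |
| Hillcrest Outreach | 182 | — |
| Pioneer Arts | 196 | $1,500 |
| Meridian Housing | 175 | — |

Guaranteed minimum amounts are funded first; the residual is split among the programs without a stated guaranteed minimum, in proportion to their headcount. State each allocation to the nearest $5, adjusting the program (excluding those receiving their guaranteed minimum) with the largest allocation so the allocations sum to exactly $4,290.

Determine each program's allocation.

Fund the minimums — Pioneer Arts $1,500. Residual $2,790.
Residual split over remaining headcount 579: Redwood Literacy 1,069.74 → $1,070; Hillcrest Outreach 876.99 → $875; Meridian Housing 843.26 → $845.

Redwood Literacy: $1,070; Hillcrest Outreach: $875; Pioneer Arts: $1,500; Meridian Housing: $845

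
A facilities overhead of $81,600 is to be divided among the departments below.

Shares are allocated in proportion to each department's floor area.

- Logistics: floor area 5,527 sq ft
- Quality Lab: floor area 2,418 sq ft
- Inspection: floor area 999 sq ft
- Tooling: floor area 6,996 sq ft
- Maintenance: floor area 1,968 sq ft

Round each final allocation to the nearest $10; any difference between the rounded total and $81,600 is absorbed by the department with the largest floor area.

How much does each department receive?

Combined floor area = 5,527 + 2,418 + 999 + 6,996 + 1,968 = 17,908.
Unrounded shares: Logistics 25,184.45; Quality Lab 11,017.91; Inspection 4,552.07; Tooling 31,878.13; Maintenance 8,967.43.
After rounding ($10): Logistics $25,180; Quality Lab $11,020; Inspection $4,550; Tooling $31,880; Maintenance $8,970. Sum = $81,600.
No rounding difference to absorb.

Logistics: $25,180 · Quality Lab: $11,020 · Inspection: $4,550 · Tooling: $31,880 · Maintenance: $8,970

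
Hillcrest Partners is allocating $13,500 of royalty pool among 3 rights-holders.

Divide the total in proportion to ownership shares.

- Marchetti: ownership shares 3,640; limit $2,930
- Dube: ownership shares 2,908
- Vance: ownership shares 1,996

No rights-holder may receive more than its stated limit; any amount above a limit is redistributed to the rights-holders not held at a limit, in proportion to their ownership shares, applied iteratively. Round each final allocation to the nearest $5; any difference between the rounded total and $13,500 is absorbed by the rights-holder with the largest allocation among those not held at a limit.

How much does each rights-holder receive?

Marchetti: $2,930; Dube: $6,270; Vance: $4,300

Sum of ownership shares: 8,544.
Proportional shares (ignoring caps): Marchetti 5,751.40; Dube 4,594.80; Vance 3,153.79.
Cap binds for Marchetti ($2,930); balance $10,570 reallocated over remaining ownership shares 4,904.
Remaining shares: Dube 6,267.85 → $6,270; Vance 4,302.15 → $4,300.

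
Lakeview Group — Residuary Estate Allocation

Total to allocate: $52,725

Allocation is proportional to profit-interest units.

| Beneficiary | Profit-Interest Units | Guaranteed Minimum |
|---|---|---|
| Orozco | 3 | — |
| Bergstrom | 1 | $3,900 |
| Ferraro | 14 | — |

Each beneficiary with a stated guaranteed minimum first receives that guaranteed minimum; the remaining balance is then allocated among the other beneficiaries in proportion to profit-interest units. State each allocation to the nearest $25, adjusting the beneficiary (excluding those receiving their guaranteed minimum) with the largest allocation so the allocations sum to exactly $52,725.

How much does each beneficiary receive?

Orozco: $8,625 · Bergstrom: $3,900 · Ferraro: $40,200

Minimums first: Bergstrom $3,900. Remaining pool $48,825.
Remaining pool split over remaining profit-interest units 17: Orozco 8,616.18 → $8,625; Ferraro 40,208.82 → $40,200.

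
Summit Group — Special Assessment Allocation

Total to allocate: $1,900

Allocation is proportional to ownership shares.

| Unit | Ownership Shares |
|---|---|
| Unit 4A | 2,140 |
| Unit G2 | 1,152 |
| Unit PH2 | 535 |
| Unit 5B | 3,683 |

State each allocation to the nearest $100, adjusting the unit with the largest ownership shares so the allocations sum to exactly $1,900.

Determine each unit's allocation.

Total ownership shares = 7,510.
Proportional shares: Unit 4A 2,140/7,510 × $1,900 = 541.41; Unit G2 1,152/7,510 × $1,900 = 291.45; Unit PH2 535/7,510 × $1,900 = 135.35; Unit 5B 3,683/7,510 × $1,900 = 931.78.
Rounded to nearest $100: Unit 4A $500; Unit G2 $300; Unit PH2 $100; Unit 5B $900. Sum = $1,800.
Difference $1,900 − $1,800 = +$100 applied to largest ownership shares (Unit 5B): Unit 5B becomes $1,000.

Unit 4A: $500; Unit G2: $300; Unit PH2: $100; Unit 5B: $1,000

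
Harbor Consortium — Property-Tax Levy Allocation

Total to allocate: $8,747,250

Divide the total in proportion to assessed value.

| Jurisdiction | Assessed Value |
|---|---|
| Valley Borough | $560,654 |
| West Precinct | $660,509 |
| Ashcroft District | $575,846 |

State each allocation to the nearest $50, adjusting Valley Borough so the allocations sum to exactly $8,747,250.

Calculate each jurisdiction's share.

Total assessed value = 1,797,009.
Unrounded shares: Valley Borough 560,654/1,797,009 × $8,747,250 = 2,729,079.65; West Precinct 660,509/1,797,009 × $8,747,250 = 3,215,141.02; Ashcroft District 575,846/1,797,009 × $8,747,250 = 2,803,029.32.
Rounded to nearest $50: Valley Borough $2,729,100; West Precinct $3,215,150; Ashcroft District $2,803,050. Sum = $8,747,300.
Difference $8,747,250 − $8,747,300 = −$50 applied to Valley Borough: Valley Borough becomes $2,729,050.

Valley Borough: $2,729,050 · West Precinct: $3,215,150 · Ashcroft District: $2,803,050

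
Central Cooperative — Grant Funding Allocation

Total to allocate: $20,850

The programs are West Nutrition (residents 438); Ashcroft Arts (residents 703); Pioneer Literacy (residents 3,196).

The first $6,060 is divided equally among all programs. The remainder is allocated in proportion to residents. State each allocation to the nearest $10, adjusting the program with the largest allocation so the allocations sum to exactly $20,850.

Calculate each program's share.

West Nutrition: $3,510 | Ashcroft Arts: $4,420 | Pioneer Literacy: $12,920

$6,060 shared equally gives $2,020 per program.
Remainder $14,790 by residents (total 4,337): West Nutrition 1,493.66 → $1,490; Ashcroft Arts 2,397.36 → $2,400; Pioneer Literacy 10,898.97 → $10,900.
Totals: West Nutrition $2,020 + $1,490 = $3,510; Ashcroft Arts $2,020 + $2,400 = $4,420; Pioneer Literacy $2,020 + $10,900 = $12,920.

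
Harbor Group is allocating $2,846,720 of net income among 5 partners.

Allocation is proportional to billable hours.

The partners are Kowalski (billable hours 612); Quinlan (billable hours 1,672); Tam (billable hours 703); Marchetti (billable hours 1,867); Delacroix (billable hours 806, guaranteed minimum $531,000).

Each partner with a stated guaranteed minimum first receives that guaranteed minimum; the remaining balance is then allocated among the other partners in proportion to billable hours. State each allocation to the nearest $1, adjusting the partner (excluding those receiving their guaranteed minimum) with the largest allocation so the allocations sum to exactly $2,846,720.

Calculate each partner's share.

Kowalski: $291,970; Quinlan: $797,669; Tam: $335,383; Marchetti: $890,698; Delacroix: $531,000

Guaranteed amounts: Delacroix $531,000. Residual $2,315,720.
Residual split over remaining billable hours 4,854: Kowalski 291,969.64 → $291,970; Quinlan 797,668.69 → $797,669; Tam 335,383.43 → $335,383; Marchetti 890,698.24 → $890,698.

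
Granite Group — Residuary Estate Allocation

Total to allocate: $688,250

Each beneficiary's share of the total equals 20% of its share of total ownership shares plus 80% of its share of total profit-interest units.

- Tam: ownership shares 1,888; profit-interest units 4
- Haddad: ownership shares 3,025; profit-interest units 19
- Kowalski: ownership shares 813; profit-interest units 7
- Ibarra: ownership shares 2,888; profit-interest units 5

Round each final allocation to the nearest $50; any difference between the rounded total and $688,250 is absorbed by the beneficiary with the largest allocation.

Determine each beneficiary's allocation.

Tam: $93,100 · Haddad: $347,250 · Kowalski: $123,100 · Ibarra: $124,800

Ownership shares total 8,614; profit-interest units total 35.
Combined weights (20% ownership shares + 80% profit-interest units): Tam 0.1353; Haddad 0.5045; Kowalski 0.1789; Ibarra 0.1813.
Proportional shares: Tam 93,095.58; Haddad 347,236.04; Kowalski 123,111.58; Ibarra 124,806.81.
After rounding ($50): Tam $93,100; Haddad $347,250; Kowalski $123,100; Ibarra $124,800. Sum = $688,250.
Sum already equals the total — no adjustment.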